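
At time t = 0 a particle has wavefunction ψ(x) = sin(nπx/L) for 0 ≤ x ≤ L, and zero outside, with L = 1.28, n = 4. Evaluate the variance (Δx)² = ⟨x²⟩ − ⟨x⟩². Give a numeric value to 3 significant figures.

Compute ⟨x⟩ and ⟨x²⟩ separately, then (Δx)² = ⟨x²⟩ − ⟨x⟩².
With sin²θ = (1 − cos2θ)/2 on 0 ≤ x ≤ L: ∫sin²(nπx/L) dx = L/2, ∫x·sin²(nπx/L) dx = L²/4, ∫x²·sin²(nπx/L) dx = L³·(1/6 − 1/(4n²π²)); higher powers xᵏ the same way, integrating xᵏ·cos(2nπx/L) by parts.
Normalization: ∫|ψ|² dx = 0.64000.
⟨x⟩ = 0.64000 and ⟨x²⟩ = 0.54095.
(Δx)² = 0.54095 − (0.64000)² = 0.13135.

0.131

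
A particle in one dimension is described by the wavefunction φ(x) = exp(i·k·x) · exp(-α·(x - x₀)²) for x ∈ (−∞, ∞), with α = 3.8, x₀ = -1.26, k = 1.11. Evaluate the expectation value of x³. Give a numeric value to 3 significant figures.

⟨x³⟩ = ∫ x³·|φ|² dx / ∫|φ|² dx (integrals over the domain).
Gaussian moments (u = x − x₀): ∫u^(2j)·e^(−2αu²) du = (2j−1)!!/(4α)^j · √(π/(2α)), odd powers integrate to 0; here √(π/(2α)) = 0.64294.
State is unnormalized: ∫|φ|² dx = 0.64294, and ∫φ*·x³·φ dx = -1.4460, so ⟨x³⟩ = -1.4460 / 0.64294.
⟨x³⟩ = -2.2491.

-2.25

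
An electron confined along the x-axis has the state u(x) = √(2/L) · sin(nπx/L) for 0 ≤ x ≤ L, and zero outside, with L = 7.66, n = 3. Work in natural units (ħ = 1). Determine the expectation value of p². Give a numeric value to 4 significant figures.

1.514

p² u = −ħ² d²u/dx²; ⟨p²⟩ = −ħ² ∫ u*·u'' dx.
d/dx sin(nπx/L) = (nπ/L)·cos(nπx/L) and d²/dx² sin(nπx/L) = −(nπ/L)²·sin(nπx/L); on 0 ≤ x ≤ L, ∫sin²(nπx/L) dx = L/2 and ∫sin(nπx/L)·cos(nπx/L) dx = 0.
⟨p²⟩ = 1.5139.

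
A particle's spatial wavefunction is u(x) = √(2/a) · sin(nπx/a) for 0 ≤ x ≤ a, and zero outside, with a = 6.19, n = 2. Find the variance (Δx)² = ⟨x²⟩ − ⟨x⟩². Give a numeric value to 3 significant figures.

2.71

Compute ⟨x⟩ and ⟨x²⟩ separately, then (Δx)² = ⟨x²⟩ − ⟨x⟩².
With sin²θ = (1 − cos2θ)/2 on 0 ≤ x ≤ a: ∫sin²(nπx/a) dx = a/2, ∫x·sin²(nπx/a) dx = a²/4, ∫x²·sin²(nπx/a) dx = a³·(1/6 − 1/(4n²π²)); higher powers xᵏ the same way, integrating xᵏ·cos(2nπx/a) by parts.
⟨x⟩ = 3.0950 and ⟨x²⟩ = 12.287.
(Δx)² = 12.287 − (3.0950)² = 2.7077.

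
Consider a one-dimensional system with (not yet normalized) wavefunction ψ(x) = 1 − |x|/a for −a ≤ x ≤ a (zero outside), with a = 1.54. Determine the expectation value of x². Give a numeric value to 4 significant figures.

⟨x²⟩ = ∫ x²·|ψ|² dx / ∫|ψ|² dx (integrals over the domain).
ψ is even, so ∫ over [−a, a] = 2∫₀ᵃ with ψ = 1 − x/a there: ∫₀ᵃ (1 − x/a)² dx = a/3, ∫₀ᵃ x²(1 − x/a)² dx = a³/30, ∫₀ᵃ x⁴(1 − x/a)² dx = a⁵/105.
State is unnormalized: ∫|ψ|² dx = 1.0267, and ∫ψ*·x²·ψ dx = 0.24348, so ⟨x²⟩ = 0.24348 / 1.0267.
⟨x²⟩ = 0.23716.

0.2372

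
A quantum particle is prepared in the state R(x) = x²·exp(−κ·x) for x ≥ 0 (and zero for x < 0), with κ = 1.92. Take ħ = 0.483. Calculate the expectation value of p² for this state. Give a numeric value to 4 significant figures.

0.2867

p² R = −ħ² d²R/dx²; ⟨p²⟩ = −ħ² ∫ R*·R'' dx / ∫|R|² dx.
Differentiate x²·exp(−κ·x) with the product rule; every integrand then reduces to terms xʲ·e^(−2κx) on [0, ∞), with ∫₀^∞ xʲ·e^(−2κx) dx = j!/(2κ)^(j+1).
State is unnormalized: ∫|R|² dx = 0.028745, and ∫R*·(−ħ² R'') dx = 0.0082401, so ⟨p²⟩ = 0.0082401 / 0.028745.
⟨p²⟩ = 0.28667.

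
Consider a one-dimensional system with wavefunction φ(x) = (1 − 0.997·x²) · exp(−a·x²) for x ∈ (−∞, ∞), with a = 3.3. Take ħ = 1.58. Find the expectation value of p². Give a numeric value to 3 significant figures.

11.3

p² φ = −ħ² d²φ/dx²; ⟨p²⟩ = −ħ² ∫ φ*·φ'' dx / ∫|φ|² dx.
Expand each integrand as polynomial × e^(−2ax²) and use ∫x^(2j)·e^(−2ax²) dx = (2j−1)!!/(4a)^j · √(π/(2a)), odd powers → 0; here √(π/(2a)) = 0.68993. Differentiate with the product rule, d/dx e^(−ax²) = −2ax·e^(−ax²).
State is unnormalized: ∫|φ|² dx = 0.59751, and ∫φ*·(−ħ² φ'') dx = 6.7693, so ⟨p²⟩ = 6.7693 / 0.59751.
⟨p²⟩ = 11.329.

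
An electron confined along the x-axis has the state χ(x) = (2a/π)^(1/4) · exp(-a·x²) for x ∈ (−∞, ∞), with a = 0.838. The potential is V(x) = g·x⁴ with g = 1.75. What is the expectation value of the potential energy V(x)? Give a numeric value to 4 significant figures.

⟨V⟩ = ∫ V(x)·|χ|² dx.
Gaussian moments: ∫x^(2j)·e^(−2ax²) dx = (2j−1)!!/(4a)^j · √(π/(2a)), odd powers integrate to 0; here √(π/(2a)) = 1.3691.
⟨V⟩ = 0.46725.

0.4673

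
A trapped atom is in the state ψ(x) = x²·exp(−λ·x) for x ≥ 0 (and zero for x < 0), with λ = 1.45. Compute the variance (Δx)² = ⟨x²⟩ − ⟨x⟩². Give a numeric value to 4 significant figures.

0.5945

Compute ⟨x⟩ and ⟨x²⟩ separately, then (Δx)² = ⟨x²⟩ − ⟨x⟩².
Every integrand reduces to terms xʲ·e^(−2λx) on [0, ∞); use ∫₀^∞ xʲ·e^(−2λx) dx = j!/(2λ)^(j+1).
Normalization: ∫|ψ|² dx = 0.11701.
⟨x⟩ = 1.7241 and ⟨x²⟩ = 3.5672.
(Δx)² = 3.5672 − (1.7241)² = 0.59453.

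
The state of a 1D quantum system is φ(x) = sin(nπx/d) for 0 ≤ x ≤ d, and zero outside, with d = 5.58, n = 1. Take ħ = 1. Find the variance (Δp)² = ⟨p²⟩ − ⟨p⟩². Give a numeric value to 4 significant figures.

0.3170

Compute ⟨p⟩ and ⟨p²⟩ separately; (Δp)² = ⟨p²⟩ − ⟨p⟩².
d/dx sin(nπx/d) = (nπ/d)·cos(nπx/d) and d²/dx² sin(nπx/d) = −(nπ/d)²·sin(nπx/d); on 0 ≤ x ≤ d, ∫sin²(nπx/d) dx = d/2 and ∫sin(nπx/d)·cos(nπx/d) dx = 0.
Normalization: ∫|φ|² dx = 2.7900.
⟨p⟩ = 0.0000 and ⟨p²⟩ = 0.31698.
(Δp)² = 0.31698 − (0.0000)² = 0.31698.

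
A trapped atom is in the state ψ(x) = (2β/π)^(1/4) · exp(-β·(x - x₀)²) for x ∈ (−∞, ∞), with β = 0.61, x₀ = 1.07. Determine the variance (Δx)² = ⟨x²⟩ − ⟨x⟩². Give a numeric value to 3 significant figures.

Compute ⟨x⟩ and ⟨x²⟩ separately, then (Δx)² = ⟨x²⟩ − ⟨x⟩².
Gaussian moments (u = x − x₀): ∫u^(2j)·e^(−2βu²) du = (2j−1)!!/(4β)^j · √(π/(2β)), odd powers integrate to 0; here √(π/(2β)) = 1.6047.
⟨x⟩ = 1.0700 and ⟨x²⟩ = 1.5547.
(Δx)² = 1.5547 − (1.0700)² = 0.40984.

0.410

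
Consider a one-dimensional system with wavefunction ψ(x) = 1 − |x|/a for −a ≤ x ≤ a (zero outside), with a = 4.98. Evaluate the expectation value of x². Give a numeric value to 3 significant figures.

⟨x²⟩ = ∫ x²·|ψ|² dx / ∫|ψ|² dx (integrals over the domain).
ψ is even, so ∫ over [−a, a] = 2∫₀ᵃ with ψ = 1 − x/a there: ∫₀ᵃ (1 − x/a)² dx = a/3, ∫₀ᵃ x²(1 − x/a)² dx = a³/30, ∫₀ᵃ x⁴(1 − x/a)² dx = a⁵/105.
State is unnormalized: ∫|ψ|² dx = 3.3200, and ∫ψ*·x²·ψ dx = 8.2337, so ⟨x²⟩ = 8.2337 / 3.3200.
⟨x²⟩ = 2.4800.

2.48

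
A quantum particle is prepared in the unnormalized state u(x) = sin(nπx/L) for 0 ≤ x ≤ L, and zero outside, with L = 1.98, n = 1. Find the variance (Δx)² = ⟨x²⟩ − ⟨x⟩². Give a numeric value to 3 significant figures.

Compute ⟨x⟩ and ⟨x²⟩ separately, then (Δx)² = ⟨x²⟩ − ⟨x⟩².
With sin²θ = (1 − cos2θ)/2 on 0 ≤ x ≤ L: ∫sin²(nπx/L) dx = L/2, ∫x·sin²(nπx/L) dx = L²/4, ∫x²·sin²(nπx/L) dx = L³·(1/6 − 1/(4n²π²)); higher powers xᵏ the same way, integrating xᵏ·cos(2nπx/L) by parts.
Normalization: ∫|u|² dx = 0.99000.
⟨x⟩ = 0.99000 and ⟨x²⟩ = 1.1082.
(Δx)² = 1.1082 − (0.99000)² = 0.12809.

0.128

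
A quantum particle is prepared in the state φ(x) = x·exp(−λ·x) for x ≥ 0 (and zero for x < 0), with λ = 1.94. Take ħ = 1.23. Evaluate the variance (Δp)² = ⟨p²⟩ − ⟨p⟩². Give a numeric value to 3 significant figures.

5.69

Compute ⟨p⟩ and ⟨p²⟩ separately; (Δp)² = ⟨p²⟩ − ⟨p⟩².
Differentiate x·exp(−λ·x) with the product rule; every integrand then reduces to terms xʲ·e^(−2λx) on [0, ∞), with ∫₀^∞ xʲ·e^(−2λx) dx = j!/(2λ)^(j+1).
Normalization: ∫|φ|² dx = 0.034240.
⟨p⟩ = 0.0000 and ⟨p²⟩ = 5.6940.
(Δp)² = 5.6940 − (0.0000)² = 5.6940.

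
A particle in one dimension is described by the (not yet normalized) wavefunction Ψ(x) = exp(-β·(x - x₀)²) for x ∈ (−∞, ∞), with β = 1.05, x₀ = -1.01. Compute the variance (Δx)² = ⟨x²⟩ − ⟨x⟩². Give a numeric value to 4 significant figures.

Compute ⟨x⟩ and ⟨x²⟩ separately, then (Δx)² = ⟨x²⟩ − ⟨x⟩².
Gaussian moments (u = x − x₀): ∫u^(2j)·e^(−2βu²) du = (2j−1)!!/(4β)^j · √(π/(2β)), odd powers integrate to 0; here √(π/(2β)) = 1.2231.
Normalization: ∫|Ψ|² dx = 1.2231.
⟨x⟩ = -1.0100 and ⟨x²⟩ = 1.2582.
(Δx)² = 1.2582 − (-1.0100)² = 0.23810.

0.2381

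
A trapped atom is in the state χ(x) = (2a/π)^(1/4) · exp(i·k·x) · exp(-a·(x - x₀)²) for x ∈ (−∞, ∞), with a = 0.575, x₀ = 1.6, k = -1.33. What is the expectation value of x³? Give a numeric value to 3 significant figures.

⟨x³⟩ = ∫ x³·|χ|² dx (integrals over the domain).
Gaussian moments (u = x − x₀): ∫u^(2j)·e^(−2au²) du = (2j−1)!!/(4a)^j · √(π/(2a)), odd powers integrate to 0; here √(π/(2a)) = 1.6528.
⟨x³⟩ = 6.1830.

6.18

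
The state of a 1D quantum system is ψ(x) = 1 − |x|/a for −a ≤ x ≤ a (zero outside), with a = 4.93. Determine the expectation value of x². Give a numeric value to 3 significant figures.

⟨x²⟩ = ∫ x²·|ψ|² dx / ∫|ψ|² dx (integrals over the domain).
ψ is even, so ∫ over [−a, a] = 2∫₀ᵃ with ψ = 1 − x/a there: ∫₀ᵃ (1 − x/a)² dx = a/3, ∫₀ᵃ x²(1 − x/a)² dx = a³/30, ∫₀ᵃ x⁴(1 − x/a)² dx = a⁵/105.
State is unnormalized: ∫|ψ|² dx = 3.2867, and ∫ψ*·x²·ψ dx = 7.9882, so ⟨x²⟩ = 7.9882 / 3.2867.
⟨x²⟩ = 2.4305.

2.43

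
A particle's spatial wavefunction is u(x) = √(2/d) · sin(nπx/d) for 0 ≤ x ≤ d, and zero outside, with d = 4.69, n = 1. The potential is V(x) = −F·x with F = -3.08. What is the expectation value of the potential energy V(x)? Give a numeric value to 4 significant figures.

7.223

⟨V⟩ = ∫ V(x)·|u|² dx.
With sin²θ = (1 − cos2θ)/2 on 0 ≤ x ≤ d: ∫sin²(nπx/d) dx = d/2, ∫x·sin²(nπx/d) dx = d²/4, ∫x²·sin²(nπx/d) dx = d³·(1/6 − 1/(4n²π²)); higher powers xᵏ the same way, integrating xᵏ·cos(2nπx/d) by parts.
⟨V⟩ = 7.2226.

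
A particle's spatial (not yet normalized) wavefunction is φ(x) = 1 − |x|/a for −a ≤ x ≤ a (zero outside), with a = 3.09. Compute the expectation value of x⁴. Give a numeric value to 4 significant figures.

⟨x⁴⟩ = ∫ x⁴·|φ|² dx / ∫|φ|² dx (integrals over the domain).
φ is even, so ∫ over [−a, a] = 2∫₀ᵃ with φ = 1 − x/a there: ∫₀ᵃ (1 − x/a)² dx = a/3, ∫₀ᵃ x²(1 − x/a)² dx = a³/30, ∫₀ᵃ x⁴(1 − x/a)² dx = a⁵/105.
State is unnormalized: ∫|φ|² dx = 2.0600, and ∫φ*·x⁴·φ dx = 5.3658, so ⟨x⁴⟩ = 5.3658 / 2.0600.
⟨x⁴⟩ = 2.6047.

2.605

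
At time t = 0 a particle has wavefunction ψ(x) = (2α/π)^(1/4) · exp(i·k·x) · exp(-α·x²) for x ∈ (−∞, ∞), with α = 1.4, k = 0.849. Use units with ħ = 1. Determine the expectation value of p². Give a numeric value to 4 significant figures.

p² ψ = −ħ² d²ψ/dx²; ⟨p²⟩ = −ħ² ∫ ψ*·ψ'' dx.
Gaussian moments: ∫x^(2j)·e^(−2αx²) dx = (2j−1)!!/(4α)^j · √(π/(2α)), odd powers integrate to 0; here √(π/(2α)) = 1.0592. Derivatives: ψ′ = (ik − 2αx)·ψ, ψ″ = ((ik − 2αx)² − 2α)·ψ; the odd-in-x pieces drop out.
⟨p²⟩ = 2.1208.

2.121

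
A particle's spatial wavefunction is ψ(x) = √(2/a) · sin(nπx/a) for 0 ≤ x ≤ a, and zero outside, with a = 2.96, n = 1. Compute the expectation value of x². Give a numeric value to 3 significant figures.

⟨x²⟩ = ∫ x²·|ψ|² dx (integrals over the domain).
With sin²θ = (1 − cos2θ)/2 on 0 ≤ x ≤ a: ∫sin²(nπx/a) dx = a/2, ∫x·sin²(nπx/a) dx = a²/4, ∫x²·sin²(nπx/a) dx = a³·(1/6 − 1/(4n²π²)); higher powers xᵏ the same way, integrating xᵏ·cos(2nπx/a) by parts.
⟨x²⟩ = 2.4767.

2.48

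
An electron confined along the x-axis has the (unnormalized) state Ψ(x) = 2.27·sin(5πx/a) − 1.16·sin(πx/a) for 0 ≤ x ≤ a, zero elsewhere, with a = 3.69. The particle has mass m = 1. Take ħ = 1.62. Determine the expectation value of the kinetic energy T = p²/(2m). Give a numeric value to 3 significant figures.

19.1

T = −(ħ²/2m) d²/dx², so ⟨T⟩ = −(ħ²/2m) ∫ Ψ*·Ψ'' dx / ∫|Ψ|² dx; with m = 1.
d²/dx² sin(jπx/a) = −(jπ/a)²·sin(jπx/a); on 0 ≤ x ≤ a, ∫sin²(jπx/a) dx = a/2 and ∫sin(jπx/a)·sin(lπx/a) dx = 0 for j ≠ l, so only diagonal terms survive in ∫|Ψ|² and ∫Ψ·Ψ″; ∫Ψ·Ψ′ dx = [Ψ²/2] between the walls = 0.
State is unnormalized: ∫|Ψ|² dx = 11.990, and ∫Ψ*·(−ħ²/2m · Ψ'') dx = 228.43, so ⟨T⟩ = 228.43 / 11.990.
⟨T⟩ = 19.052.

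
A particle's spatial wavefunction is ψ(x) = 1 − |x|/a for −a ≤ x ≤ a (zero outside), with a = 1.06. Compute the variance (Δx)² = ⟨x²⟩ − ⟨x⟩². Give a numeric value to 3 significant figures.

Compute ⟨x⟩ and ⟨x²⟩ separately, then (Δx)² = ⟨x²⟩ − ⟨x⟩².
ψ is even, so ∫ over [−a, a] = 2∫₀ᵃ with ψ = 1 − x/a there: ∫₀ᵃ (1 − x/a)² dx = a/3, ∫₀ᵃ x²(1 − x/a)² dx = a³/30, ∫₀ᵃ x⁴(1 − x/a)² dx = a⁵/105.
Normalization: ∫|ψ|² dx = 0.70667.
⟨x⟩ = 0.0000 and ⟨x²⟩ = 0.11236.
(Δx)² = 0.11236 − (0.0000)² = 0.11236.

0.112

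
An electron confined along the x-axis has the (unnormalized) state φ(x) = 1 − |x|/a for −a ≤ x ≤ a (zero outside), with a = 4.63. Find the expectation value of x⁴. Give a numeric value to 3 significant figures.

⟨x⁴⟩ = ∫ x⁴·|φ|² dx / ∫|φ|² dx (integrals over the domain).
φ is even, so ∫ over [−a, a] = 2∫₀ᵃ with φ = 1 − x/a there: ∫₀ᵃ (1 − x/a)² dx = a/3, ∫₀ᵃ x²(1 − x/a)² dx = a³/30, ∫₀ᵃ x⁴(1 − x/a)² dx = a⁵/105.
State is unnormalized: ∫|φ|² dx = 3.0867, and ∫φ*·x⁴·φ dx = 40.527, so ⟨x⁴⟩ = 40.527 / 3.0867.
⟨x⁴⟩ = 13.130.

13.1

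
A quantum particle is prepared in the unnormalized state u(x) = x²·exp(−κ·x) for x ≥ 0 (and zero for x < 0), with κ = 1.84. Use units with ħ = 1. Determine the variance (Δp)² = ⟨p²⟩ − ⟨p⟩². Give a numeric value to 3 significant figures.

Compute ⟨p⟩ and ⟨p²⟩ separately; (Δp)² = ⟨p²⟩ − ⟨p⟩².
Differentiate x²·exp(−κ·x) with the product rule; every integrand then reduces to terms xʲ·e^(−2κx) on [0, ∞), with ∫₀^∞ xʲ·e^(−2κx) dx = j!/(2κ)^(j+1).
Normalization: ∫|u|² dx = 0.035561.
⟨p⟩ = 0.0000 and ⟨p²⟩ = 1.1285.
(Δp)² = 1.1285 − (0.0000)² = 1.1285.

1.13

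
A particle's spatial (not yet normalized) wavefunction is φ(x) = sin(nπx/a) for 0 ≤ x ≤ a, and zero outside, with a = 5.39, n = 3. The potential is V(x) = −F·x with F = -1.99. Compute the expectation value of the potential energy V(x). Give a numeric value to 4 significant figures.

⟨V⟩ = ∫ V(x)·|φ|² dx / ∫|φ|² dx.
With sin²θ = (1 − cos2θ)/2 on 0 ≤ x ≤ a: ∫sin²(nπx/a) dx = a/2, ∫x·sin²(nπx/a) dx = a²/4, ∫x²·sin²(nπx/a) dx = a³·(1/6 − 1/(4n²π²)); higher powers xᵏ the same way, integrating xᵏ·cos(2nπx/a) by parts.
State is unnormalized: ∫|φ|² dx = 2.6950, and ∫φ*·V(x)·φ dx = 14.453, so ⟨V⟩ = 14.453 / 2.6950.
⟨V⟩ = 5.3631.

5.363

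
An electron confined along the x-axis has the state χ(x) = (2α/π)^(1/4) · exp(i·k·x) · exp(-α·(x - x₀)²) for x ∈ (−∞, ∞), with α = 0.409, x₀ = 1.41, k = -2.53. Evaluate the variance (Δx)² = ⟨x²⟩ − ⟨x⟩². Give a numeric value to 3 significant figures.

0.611

Compute ⟨x⟩ and ⟨x²⟩ separately, then (Δx)² = ⟨x²⟩ − ⟨x⟩².
Gaussian moments (u = x − x₀): ∫u^(2j)·e^(−2αu²) du = (2j−1)!!/(4α)^j · √(π/(2α)), odd powers integrate to 0; here √(π/(2α)) = 1.9597.
⟨x⟩ = 1.4100 and ⟨x²⟩ = 2.5993.
(Δx)² = 2.5993 − (1.4100)² = 0.61125.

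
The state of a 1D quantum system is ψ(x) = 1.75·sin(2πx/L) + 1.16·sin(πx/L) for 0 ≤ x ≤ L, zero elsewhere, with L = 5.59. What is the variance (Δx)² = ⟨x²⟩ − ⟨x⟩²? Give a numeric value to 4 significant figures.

0.9858

Compute ⟨x⟩ and ⟨x²⟩ separately, then (Δx)² = ⟨x²⟩ − ⟨x⟩².
On 0 ≤ x ≤ L (j ≠ l): ∫sin²(jπx/L) dx = L/2, ∫sin(jπx/L)·sin(lπx/L) dx = 0; diagonal moments ∫x·sin²(jπx/L) dx = L²/4, ∫x²·sin²(jπx/L) dx = L³·(1/6 − 1/(4j²π²)); cross terms ∫x·sin(jπx/L)·sin(lπx/L) dx = 0 for j + l even and −4jlL²/(π²(j² − l²)²) for j + l odd, ∫x²·sin(jπx/L)·sin(lπx/L) dx = (−1)^(j+l)·4jlL³/(π²(j² − l²)²); higher powers the same way via product-to-sum and parts.
Normalization: ∫|ψ|² dx = 12.321.
⟨x⟩ = 1.8676 and ⟨x²⟩ = 4.4737.
(Δx)² = 4.4737 − (1.8676)² = 0.98576.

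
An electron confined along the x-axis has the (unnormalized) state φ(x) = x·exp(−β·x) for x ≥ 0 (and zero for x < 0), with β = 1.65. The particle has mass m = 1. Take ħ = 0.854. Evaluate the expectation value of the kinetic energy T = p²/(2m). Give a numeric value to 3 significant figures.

T = −(ħ²/2m) d²/dx², so ⟨T⟩ = −(ħ²/2m) ∫ φ*·φ'' dx / ∫|φ|² dx; with m = 1.
Differentiate x·exp(−β·x) with the product rule; every integrand then reduces to terms xʲ·e^(−2βx) on [0, ∞), with ∫₀^∞ xʲ·e^(−2βx) dx = j!/(2β)^(j+1).
State is unnormalized: ∫|φ|² dx = 0.055653, and ∫φ*·(−ħ²/2m · φ'') dx = 0.055251, so ⟨T⟩ = 0.055251 / 0.055653.
⟨T⟩ = 0.99278.

0.993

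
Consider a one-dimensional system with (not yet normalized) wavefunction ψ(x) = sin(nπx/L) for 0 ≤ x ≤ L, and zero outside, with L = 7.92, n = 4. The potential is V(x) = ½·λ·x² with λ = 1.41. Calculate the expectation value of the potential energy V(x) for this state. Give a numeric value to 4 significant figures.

14.60

⟨V⟩ = ∫ V(x)·|ψ|² dx / ∫|ψ|² dx.
With sin²θ = (1 − cos2θ)/2 on 0 ≤ x ≤ L: ∫sin²(nπx/L) dx = L/2, ∫x·sin²(nπx/L) dx = L²/4, ∫x²·sin²(nπx/L) dx = L³·(1/6 − 1/(4n²π²)); higher powers xᵏ the same way, integrating xᵏ·cos(2nπx/L) by parts.
State is unnormalized: ∫|ψ|² dx = 3.9600, and ∫ψ*·V(x)·ψ dx = 57.819, so ⟨V⟩ = 57.819 / 3.9600.
⟨V⟩ = 14.601.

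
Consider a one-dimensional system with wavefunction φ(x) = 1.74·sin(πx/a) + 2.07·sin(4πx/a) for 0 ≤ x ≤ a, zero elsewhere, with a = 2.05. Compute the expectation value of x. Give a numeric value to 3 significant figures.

⟨x⟩ = ∫ x·|φ|² dx / ∫|φ|² dx (integrals over the domain).
On 0 ≤ x ≤ a (j ≠ l): ∫sin²(jπx/a) dx = a/2, ∫sin(jπx/a)·sin(lπx/a) dx = 0; diagonal moments ∫x·sin²(jπx/a) dx = a²/4, ∫x²·sin²(jπx/a) dx = a³·(1/6 − 1/(4j²π²)); cross terms ∫x·sin(jπx/a)·sin(lπx/a) dx = 0 for j + l even and −4jla²/(π²(j² − l²)²) for j + l odd, ∫x²·sin(jπx/a)·sin(lπx/a) dx = (−1)^(j+l)·4jla³/(π²(j² − l²)²); higher powers the same way via product-to-sum and parts.
State is unnormalized: ∫|φ|² dx = 7.4953, and ∫φ*·x·φ dx = 7.4646, so ⟨x⟩ = 7.4646 / 7.4953.
⟨x⟩ = 0.99590.

0.996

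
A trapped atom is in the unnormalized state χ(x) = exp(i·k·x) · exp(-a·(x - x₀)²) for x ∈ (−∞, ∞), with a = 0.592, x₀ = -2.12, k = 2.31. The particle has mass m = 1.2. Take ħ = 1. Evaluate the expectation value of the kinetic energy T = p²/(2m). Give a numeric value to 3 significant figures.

2.47

T = −(ħ²/2m) d²/dx², so ⟨T⟩ = −(ħ²/2m) ∫ χ*·χ'' dx / ∫|χ|² dx; with m = 1.2.
Gaussian moments (u = x − x₀): ∫u^(2j)·e^(−2au²) du = (2j−1)!!/(4a)^j · √(π/(2a)), odd powers integrate to 0; here √(π/(2a)) = 1.6289. Derivatives: χ′ = (ik − 2au)·χ, χ″ = ((ik − 2au)² − 2a)·χ; the odd-in-u pieces drop out.
State is unnormalized: ∫|χ|² dx = 1.6289, and ∫χ*·(−ħ²/2m · χ'') dx = 4.0235, so ⟨T⟩ = 4.0235 / 1.6289.
⟨T⟩ = 2.4700.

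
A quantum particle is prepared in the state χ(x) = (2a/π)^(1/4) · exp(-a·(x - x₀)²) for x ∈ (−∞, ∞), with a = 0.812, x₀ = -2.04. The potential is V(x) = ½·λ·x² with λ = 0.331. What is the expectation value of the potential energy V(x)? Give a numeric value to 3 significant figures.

0.740

⟨V⟩ = ∫ V(x)·|χ|² dx.
Gaussian moments (u = x − x₀): ∫u^(2j)·e^(−2au²) du = (2j−1)!!/(4a)^j · √(π/(2a)), odd powers integrate to 0; here √(π/(2a)) = 1.3909.
⟨V⟩ = 0.73970.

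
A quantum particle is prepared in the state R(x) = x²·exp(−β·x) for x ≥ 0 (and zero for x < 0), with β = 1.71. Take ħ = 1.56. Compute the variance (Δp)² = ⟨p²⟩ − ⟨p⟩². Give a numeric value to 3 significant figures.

Compute ⟨p⟩ and ⟨p²⟩ separately; (Δp)² = ⟨p²⟩ − ⟨p⟩².
Differentiate x²·exp(−β·x) with the product rule; every integrand then reduces to terms xʲ·e^(−2βx) on [0, ∞), with ∫₀^∞ xʲ·e^(−2βx) dx = j!/(2β)^(j+1).
Normalization: ∫|R|² dx = 0.051296.
⟨p⟩ = 0.0000 and ⟨p²⟩ = 2.3720.
(Δp)² = 2.3720 − (0.0000)² = 2.3720.

2.37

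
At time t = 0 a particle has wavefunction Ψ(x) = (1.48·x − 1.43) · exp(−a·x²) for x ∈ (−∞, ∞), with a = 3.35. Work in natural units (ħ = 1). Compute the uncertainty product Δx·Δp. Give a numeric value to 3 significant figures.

Δx = √(⟨x²⟩−⟨x⟩²), Δp = √(⟨p²⟩−⟨p⟩²).
Expand each integrand as polynomial × e^(−2ax²) and use ∫x^(2j)·e^(−2ax²) dx = (2j−1)!!/(4a)^j · √(π/(2a)), odd powers → 0; here √(π/(2a)) = 0.68476. Differentiate with the product rule, d/dx e^(−ax²) = −2ax·e^(−ax²).
Normalization: ∫|Ψ|² dx = 1.5122.
⟨x⟩ = -0.14304, ⟨x²⟩ = 0.085675 ⇒ Δx = 0.25537.
⟨p⟩ = 0.0000, ⟨p²⟩ = 3.8459 ⇒ Δp = 1.9611.
Δx·Δp = 0.50081.

0.501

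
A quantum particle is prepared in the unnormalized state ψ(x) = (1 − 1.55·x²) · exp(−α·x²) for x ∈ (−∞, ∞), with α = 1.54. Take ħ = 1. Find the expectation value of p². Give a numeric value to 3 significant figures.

p² ψ = −ħ² d²ψ/dx²; ⟨p²⟩ = −ħ² ∫ ψ*·ψ'' dx / ∫|ψ|² dx.
Expand each integrand as polynomial × e^(−2αx²) and use ∫x^(2j)·e^(−2αx²) dx = (2j−1)!!/(4α)^j · √(π/(2α)), odd powers → 0; here √(π/(2α)) = 1.0099. Differentiate with the product rule, d/dx e^(−αx²) = −2αx·e^(−αx²).
State is unnormalized: ∫|ψ|² dx = 0.69353, and ∫ψ*·(−ħ² ψ'') dx = 3.0274, so ⟨p²⟩ = 3.0274 / 0.69353.
⟨p²⟩ = 4.3651.

4.37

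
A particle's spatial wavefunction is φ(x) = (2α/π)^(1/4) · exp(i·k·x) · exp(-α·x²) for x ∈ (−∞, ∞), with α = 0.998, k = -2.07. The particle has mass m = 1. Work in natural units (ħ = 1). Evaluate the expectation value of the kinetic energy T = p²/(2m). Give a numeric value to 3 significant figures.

2.64

T = −(ħ²/2m) d²/dx², so ⟨T⟩ = −(ħ²/2m) ∫ φ*·φ'' dx; with m = 1.
Gaussian moments: ∫x^(2j)·e^(−2αx²) dx = (2j−1)!!/(4α)^j · √(π/(2α)), odd powers integrate to 0; here √(π/(2α)) = 1.2546. Derivatives: φ′ = (ik − 2αx)·φ, φ″ = ((ik − 2αx)² − 2α)·φ; the odd-in-x pieces drop out.
⟨T⟩ = 2.6415.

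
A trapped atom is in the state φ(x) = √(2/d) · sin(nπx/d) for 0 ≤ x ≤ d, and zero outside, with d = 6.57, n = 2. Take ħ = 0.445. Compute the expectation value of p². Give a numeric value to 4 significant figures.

p² φ = −ħ² d²φ/dx²; ⟨p²⟩ = −ħ² ∫ φ*·φ'' dx.
d/dx sin(nπx/d) = (nπ/d)·cos(nπx/d) and d²/dx² sin(nπx/d) = −(nπ/d)²·sin(nπx/d); on 0 ≤ x ≤ d, ∫sin²(nπx/d) dx = d/2 and ∫sin(nπx/d)·cos(nπx/d) dx = 0.
⟨p²⟩ = 0.18111.

0.1811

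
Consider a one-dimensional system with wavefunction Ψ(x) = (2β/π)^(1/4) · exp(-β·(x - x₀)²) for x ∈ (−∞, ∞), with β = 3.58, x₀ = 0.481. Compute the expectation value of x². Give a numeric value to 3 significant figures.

0.301

⟨x²⟩ = ∫ x²·|Ψ|² dx (integrals over the domain).
Gaussian moments (u = x − x₀): ∫u^(2j)·e^(−2βu²) du = (2j−1)!!/(4β)^j · √(π/(2β)), odd powers integrate to 0; here √(π/(2β)) = 0.66240.
⟨x²⟩ = 0.30119.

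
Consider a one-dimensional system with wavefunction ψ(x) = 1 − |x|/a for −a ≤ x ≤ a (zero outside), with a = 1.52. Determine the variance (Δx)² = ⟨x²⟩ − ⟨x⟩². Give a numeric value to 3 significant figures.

0.231

Compute ⟨x⟩ and ⟨x²⟩ separately, then (Δx)² = ⟨x²⟩ − ⟨x⟩².
ψ is even, so ∫ over [−a, a] = 2∫₀ᵃ with ψ = 1 − x/a there: ∫₀ᵃ (1 − x/a)² dx = a/3, ∫₀ᵃ x²(1 − x/a)² dx = a³/30, ∫₀ᵃ x⁴(1 − x/a)² dx = a⁵/105.
Normalization: ∫|ψ|² dx = 1.0133.
⟨x⟩ = 0.0000 and ⟨x²⟩ = 0.23104.
(Δx)² = 0.23104 − (0.0000)² = 0.23104.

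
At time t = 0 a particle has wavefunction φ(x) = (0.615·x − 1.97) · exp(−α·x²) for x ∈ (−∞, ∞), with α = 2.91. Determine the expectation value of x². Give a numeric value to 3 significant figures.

⟨x²⟩ = ∫ x²·|φ|² dx / ∫|φ|² dx (integrals over the domain).
Expand each integrand as polynomial × e^(−2αx²) and use ∫x^(2j)·e^(−2αx²) dx = (2j−1)!!/(4α)^j · √(π/(2α)), odd powers → 0; here √(π/(2α)) = 0.73471.
State is unnormalized: ∫|φ|² dx = 2.8752, and ∫φ*·x²·φ dx = 0.25111, so ⟨x²⟩ = 0.25111 / 2.8752.
⟨x²⟩ = 0.087337.

0.0873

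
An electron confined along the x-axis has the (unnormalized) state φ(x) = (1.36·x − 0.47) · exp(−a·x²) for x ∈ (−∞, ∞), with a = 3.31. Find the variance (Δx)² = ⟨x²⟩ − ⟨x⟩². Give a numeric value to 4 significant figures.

0.06235

Compute ⟨x⟩ and ⟨x²⟩ separately, then (Δx)² = ⟨x²⟩ − ⟨x⟩².
Expand each integrand as polynomial × e^(−2ax²) and use ∫x^(2j)·e^(−2ax²) dx = (2j−1)!!/(4a)^j · √(π/(2a)), odd powers → 0; here √(π/(2a)) = 0.68888.
Normalization: ∫|φ|² dx = 0.24841.
⟨x⟩ = -0.26777 and ⟨x²⟩ = 0.13405.
(Δx)² = 0.13405 − (-0.26777)² = 0.062351.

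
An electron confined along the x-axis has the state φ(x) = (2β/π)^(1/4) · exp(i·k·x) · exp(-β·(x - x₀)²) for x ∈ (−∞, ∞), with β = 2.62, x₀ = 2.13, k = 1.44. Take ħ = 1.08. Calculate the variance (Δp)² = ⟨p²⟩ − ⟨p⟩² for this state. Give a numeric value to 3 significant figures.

Compute ⟨p⟩ and ⟨p²⟩ separately; (Δp)² = ⟨p²⟩ − ⟨p⟩².
Gaussian moments (u = x − x₀): ∫u^(2j)·e^(−2βu²) du = (2j−1)!!/(4β)^j · √(π/(2β)), odd powers integrate to 0; here √(π/(2β)) = 0.77430. Derivatives: φ′ = (ik − 2βu)·φ, φ″ = ((ik − 2βu)² − 2β)·φ; the odd-in-u pieces drop out.
⟨p⟩ = 1.5552 and ⟨p²⟩ = 5.4746.
(Δp)² = 5.4746 − (1.5552)² = 3.0560.

3.06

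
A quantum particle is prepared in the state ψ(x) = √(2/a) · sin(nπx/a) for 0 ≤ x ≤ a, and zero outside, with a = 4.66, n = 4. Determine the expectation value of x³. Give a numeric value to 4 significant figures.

24.82

⟨x³⟩ = ∫ x³·|ψ|² dx (integrals over the domain).
With sin²θ = (1 − cos2θ)/2 on 0 ≤ x ≤ a: ∫sin²(nπx/a) dx = a/2, ∫x·sin²(nπx/a) dx = a²/4, ∫x²·sin²(nπx/a) dx = a³·(1/6 − 1/(4n²π²)); higher powers xᵏ the same way, integrating xᵏ·cos(2nπx/a) by parts.
⟨x³⟩ = 24.818.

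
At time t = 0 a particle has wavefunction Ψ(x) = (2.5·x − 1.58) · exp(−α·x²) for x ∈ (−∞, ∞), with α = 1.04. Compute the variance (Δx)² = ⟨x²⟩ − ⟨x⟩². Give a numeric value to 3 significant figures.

0.195

Compute ⟨x⟩ and ⟨x²⟩ separately, then (Δx)² = ⟨x²⟩ − ⟨x⟩².
Expand each integrand as polynomial × e^(−2αx²) and use ∫x^(2j)·e^(−2αx²) dx = (2j−1)!!/(4α)^j · √(π/(2α)), odd powers → 0; here √(π/(2α)) = 1.2290.
Normalization: ∫|Ψ|² dx = 4.9144.
⟨x⟩ = -0.47490 and ⟨x²⟩ = 0.42102.
(Δx)² = 0.42102 − (-0.47490)² = 0.19548.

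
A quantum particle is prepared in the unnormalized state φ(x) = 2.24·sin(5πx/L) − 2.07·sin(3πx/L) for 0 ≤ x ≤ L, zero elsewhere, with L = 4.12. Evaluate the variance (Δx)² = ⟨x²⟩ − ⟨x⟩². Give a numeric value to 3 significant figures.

Compute ⟨x⟩ and ⟨x²⟩ separately, then (Δx)² = ⟨x²⟩ − ⟨x⟩².
On 0 ≤ x ≤ L (j ≠ l): ∫sin²(jπx/L) dx = L/2, ∫sin(jπx/L)·sin(lπx/L) dx = 0; diagonal moments ∫x·sin²(jπx/L) dx = L²/4, ∫x²·sin²(jπx/L) dx = L³·(1/6 − 1/(4j²π²)); cross terms ∫x·sin(jπx/L)·sin(lπx/L) dx = 0 for j + l even and −4jlL²/(π²(j² − l²)²) for j + l odd, ∫x²·sin(jπx/L)·sin(lπx/L) dx = (−1)^(j+l)·4jlL³/(π²(j² − l²)²); higher powers the same way via product-to-sum and parts.
Normalization: ∫|φ|² dx = 19.163.
⟨x⟩ = 2.0600 and ⟨x²⟩ = 4.7919.
(Δx)² = 4.7919 − (2.0600)² = 0.54829.

0.548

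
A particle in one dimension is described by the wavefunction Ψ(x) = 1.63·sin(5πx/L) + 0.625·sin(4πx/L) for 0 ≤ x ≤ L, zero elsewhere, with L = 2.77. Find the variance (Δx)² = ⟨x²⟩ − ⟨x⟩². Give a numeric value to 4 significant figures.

0.4854

Compute ⟨x⟩ and ⟨x²⟩ separately, then (Δx)² = ⟨x²⟩ − ⟨x⟩².
On 0 ≤ x ≤ L (j ≠ l): ∫sin²(jπx/L) dx = L/2, ∫sin(jπx/L)·sin(lπx/L) dx = 0; diagonal moments ∫x·sin²(jπx/L) dx = L²/4, ∫x²·sin²(jπx/L) dx = L³·(1/6 − 1/(4j²π²)); cross terms ∫x·sin(jπx/L)·sin(lπx/L) dx = 0 for j + l even and −4jlL²/(π²(j² − l²)²) for j + l odd, ∫x²·sin(jπx/L)·sin(lπx/L) dx = (−1)^(j+l)·4jlL³/(π²(j² − l²)²); higher powers the same way via product-to-sum and parts.
Normalization: ∫|Ψ|² dx = 4.2208.
⟨x⟩ = 1.0143 and ⟨x²⟩ = 1.5143.
(Δx)² = 1.5143 − (1.0143)² = 0.48536.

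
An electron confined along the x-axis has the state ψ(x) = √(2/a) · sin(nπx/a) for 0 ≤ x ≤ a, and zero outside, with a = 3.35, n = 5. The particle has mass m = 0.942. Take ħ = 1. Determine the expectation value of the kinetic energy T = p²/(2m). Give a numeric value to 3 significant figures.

T = −(ħ²/2m) d²/dx², so ⟨T⟩ = −(ħ²/2m) ∫ ψ*·ψ'' dx; with m = 0.942.
d/dx sin(nπx/a) = (nπ/a)·cos(nπx/a) and d²/dx² sin(nπx/a) = −(nπ/a)²·sin(nπx/a); on 0 ≤ x ≤ a, ∫sin²(nπx/a) dx = a/2 and ∫sin(nπx/a)·cos(nπx/a) dx = 0.
⟨T⟩ = 11.670.

11.7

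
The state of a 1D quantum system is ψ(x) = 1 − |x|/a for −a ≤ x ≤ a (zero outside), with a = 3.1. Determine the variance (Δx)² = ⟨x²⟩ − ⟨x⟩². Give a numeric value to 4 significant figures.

0.9610

Compute ⟨x⟩ and ⟨x²⟩ separately, then (Δx)² = ⟨x²⟩ − ⟨x⟩².
ψ is even, so ∫ over [−a, a] = 2∫₀ᵃ with ψ = 1 − x/a there: ∫₀ᵃ (1 − x/a)² dx = a/3, ∫₀ᵃ x²(1 − x/a)² dx = a³/30, ∫₀ᵃ x⁴(1 − x/a)² dx = a⁵/105.
Normalization: ∫|ψ|² dx = 2.0667.
⟨x⟩ = 0.0000 and ⟨x²⟩ = 0.96100.
(Δx)² = 0.96100 − (0.0000)² = 0.96100.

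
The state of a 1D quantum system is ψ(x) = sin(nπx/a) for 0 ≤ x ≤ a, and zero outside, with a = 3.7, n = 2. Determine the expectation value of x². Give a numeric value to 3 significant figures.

4.39

⟨x²⟩ = ∫ x²·|ψ|² dx / ∫|ψ|² dx (integrals over the domain).
With sin²θ = (1 − cos2θ)/2 on 0 ≤ x ≤ a: ∫sin²(nπx/a) dx = a/2, ∫x·sin²(nπx/a) dx = a²/4, ∫x²·sin²(nπx/a) dx = a³·(1/6 − 1/(4n²π²)); higher powers xᵏ the same way, integrating xᵏ·cos(2nπx/a) by parts.
State is unnormalized: ∫|ψ|² dx = 1.8500, and ∫ψ*·x²·ψ dx = 8.1214, so ⟨x²⟩ = 8.1214 / 1.8500.
⟨x²⟩ = 4.3899.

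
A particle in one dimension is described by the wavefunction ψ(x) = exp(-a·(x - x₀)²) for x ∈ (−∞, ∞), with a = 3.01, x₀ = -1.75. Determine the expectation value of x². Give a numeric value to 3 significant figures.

3.15

⟨x²⟩ = ∫ x²·|ψ|² dx / ∫|ψ|² dx (integrals over the domain).
Gaussian moments (u = x − x₀): ∫u^(2j)·e^(−2au²) du = (2j−1)!!/(4a)^j · √(π/(2a)), odd powers integrate to 0; here √(π/(2a)) = 0.72240.
State is unnormalized: ∫|ψ|² dx = 0.72240, and ∫ψ*·x²·ψ dx = 2.2723, so ⟨x²⟩ = 2.2723 / 0.72240.
⟨x²⟩ = 3.1456.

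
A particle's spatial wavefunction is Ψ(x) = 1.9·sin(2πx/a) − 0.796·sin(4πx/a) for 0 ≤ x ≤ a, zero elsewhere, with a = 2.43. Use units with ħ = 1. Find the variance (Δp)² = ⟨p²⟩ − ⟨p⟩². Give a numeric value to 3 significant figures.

9.68

Compute ⟨p⟩ and ⟨p²⟩ separately; (Δp)² = ⟨p²⟩ − ⟨p⟩².
d²/dx² sin(jπx/a) = −(jπ/a)²·sin(jπx/a); on 0 ≤ x ≤ a, ∫sin²(jπx/a) dx = a/2 and ∫sin(jπx/a)·sin(lπx/a) dx = 0 for j ≠ l, so only diagonal terms survive in ∫|Ψ|² and ∫Ψ·Ψ″; ∫Ψ·Ψ′ dx = [Ψ²/2] between the walls = 0.
Normalization: ∫|Ψ|² dx = 5.1560.
⟨p⟩ = 0.0000 and ⟨p²⟩ = 9.6804.
(Δp)² = 9.6804 − (0.0000)² = 9.6804.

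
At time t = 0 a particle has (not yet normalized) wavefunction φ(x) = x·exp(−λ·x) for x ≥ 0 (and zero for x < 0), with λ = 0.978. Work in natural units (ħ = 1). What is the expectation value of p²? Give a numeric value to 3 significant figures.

p² φ = −ħ² d²φ/dx²; ⟨p²⟩ = −ħ² ∫ φ*·φ'' dx / ∫|φ|² dx.
Differentiate x·exp(−λ·x) with the product rule; every integrand then reduces to terms xʲ·e^(−2λx) on [0, ∞), with ∫₀^∞ xʲ·e^(−2λx) dx = j!/(2λ)^(j+1).
State is unnormalized: ∫|φ|² dx = 0.26725, and ∫φ*·(−ħ² φ'') dx = 0.25562, so ⟨p²⟩ = 0.25562 / 0.26725.
⟨p²⟩ = 0.95648.

0.956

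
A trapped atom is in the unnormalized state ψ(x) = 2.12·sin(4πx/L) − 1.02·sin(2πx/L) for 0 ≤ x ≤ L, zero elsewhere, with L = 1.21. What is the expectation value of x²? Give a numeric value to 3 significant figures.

0.429

⟨x²⟩ = ∫ x²·|ψ|² dx / ∫|ψ|² dx (integrals over the domain).
On 0 ≤ x ≤ L (j ≠ l): ∫sin²(jπx/L) dx = L/2, ∫sin(jπx/L)·sin(lπx/L) dx = 0; diagonal moments ∫x·sin²(jπx/L) dx = L²/4, ∫x²·sin²(jπx/L) dx = L³·(1/6 − 1/(4j²π²)); cross terms ∫x·sin(jπx/L)·sin(lπx/L) dx = 0 for j + l even and −4jlL²/(π²(j² − l²)²) for j + l odd, ∫x²·sin(jπx/L)·sin(lπx/L) dx = (−1)^(j+l)·4jlL³/(π²(j² − l²)²); higher powers the same way via product-to-sum and parts.
State is unnormalized: ∫|ψ|² dx = 3.3486, and ∫ψ*·x²·ψ dx = 1.4374, so ⟨x²⟩ = 1.4374 / 3.3486.
⟨x²⟩ = 0.42927.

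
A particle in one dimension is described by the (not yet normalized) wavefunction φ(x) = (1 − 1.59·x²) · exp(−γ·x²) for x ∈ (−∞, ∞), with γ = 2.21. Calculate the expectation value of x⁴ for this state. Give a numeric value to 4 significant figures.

0.01737

⟨x⁴⟩ = ∫ x⁴·|φ|² dx / ∫|φ|² dx (integrals over the domain).
Expand each integrand as polynomial × e^(−2γx²) and use ∫x^(2j)·e^(−2γx²) dx = (2j−1)!!/(4γ)^j · √(π/(2γ)), odd powers → 0; here √(π/(2γ)) = 0.84307.
State is unnormalized: ∫|φ|² dx = 0.62162, and ∫φ*·x⁴·φ dx = 0.010799, so ⟨x⁴⟩ = 0.010799 / 0.62162.
⟨x⁴⟩ = 0.017372.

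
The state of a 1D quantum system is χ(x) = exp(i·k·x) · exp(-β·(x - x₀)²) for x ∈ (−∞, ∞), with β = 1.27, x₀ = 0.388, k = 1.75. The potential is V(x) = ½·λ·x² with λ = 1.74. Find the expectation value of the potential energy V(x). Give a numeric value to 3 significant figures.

0.302

⟨V⟩ = ∫ V(x)·|χ|² dx / ∫|χ|² dx.
Gaussian moments (u = x − x₀): ∫u^(2j)·e^(−2βu²) du = (2j−1)!!/(4β)^j · √(π/(2β)), odd powers integrate to 0; here √(π/(2β)) = 1.1121.
State is unnormalized: ∫|χ|² dx = 1.1121, and ∫χ*·V(x)·χ dx = 0.33612, so ⟨V⟩ = 0.33612 / 1.1121.
⟨V⟩ = 0.30223.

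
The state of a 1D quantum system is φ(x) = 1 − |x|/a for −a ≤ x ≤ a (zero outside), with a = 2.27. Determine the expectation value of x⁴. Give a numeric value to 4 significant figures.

0.7586

⟨x⁴⟩ = ∫ x⁴·|φ|² dx / ∫|φ|² dx (integrals over the domain).
φ is even, so ∫ over [−a, a] = 2∫₀ᵃ with φ = 1 − x/a there: ∫₀ᵃ (1 − x/a)² dx = a/3, ∫₀ᵃ x²(1 − x/a)² dx = a³/30, ∫₀ᵃ x⁴(1 − x/a)² dx = a⁵/105.
State is unnormalized: ∫|φ|² dx = 1.5133, and ∫φ*·x⁴·φ dx = 1.1481, so ⟨x⁴⟩ = 1.1481 / 1.5133.
⟨x⁴⟩ = 0.75864.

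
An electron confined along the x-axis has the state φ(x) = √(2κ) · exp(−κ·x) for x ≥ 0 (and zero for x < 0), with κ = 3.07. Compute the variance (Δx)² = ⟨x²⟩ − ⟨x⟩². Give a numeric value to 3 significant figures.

0.0265

Compute ⟨x⟩ and ⟨x²⟩ separately, then (Δx)² = ⟨x²⟩ − ⟨x⟩².
Every integrand reduces to terms xʲ·e^(−2κx) on [0, ∞); use ∫₀^∞ xʲ·e^(−2κx) dx = j!/(2κ)^(j+1).
⟨x⟩ = 0.16287 and ⟨x²⟩ = 0.053051.
(Δx)² = 0.053051 − (0.16287)² = 0.026525.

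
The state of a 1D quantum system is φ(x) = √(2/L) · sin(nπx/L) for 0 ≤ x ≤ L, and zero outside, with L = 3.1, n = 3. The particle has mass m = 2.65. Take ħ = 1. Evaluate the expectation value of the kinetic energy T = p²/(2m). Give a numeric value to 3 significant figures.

1.74

T = −(ħ²/2m) d²/dx², so ⟨T⟩ = −(ħ²/2m) ∫ φ*·φ'' dx; with m = 2.65.
d/dx sin(nπx/L) = (nπ/L)·cos(nπx/L) and d²/dx² sin(nπx/L) = −(nπ/L)²·sin(nπx/L); on 0 ≤ x ≤ L, ∫sin²(nπx/L) dx = L/2 and ∫sin(nπx/L)·cos(nπx/L) dx = 0.
⟨T⟩ = 1.7440.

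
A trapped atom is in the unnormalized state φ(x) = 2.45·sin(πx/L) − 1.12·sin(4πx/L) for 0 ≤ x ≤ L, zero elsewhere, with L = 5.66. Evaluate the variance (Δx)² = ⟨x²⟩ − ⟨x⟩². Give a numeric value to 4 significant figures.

Compute ⟨x⟩ and ⟨x²⟩ separately, then (Δx)² = ⟨x²⟩ − ⟨x⟩².
On 0 ≤ x ≤ L (j ≠ l): ∫sin²(jπx/L) dx = L/2, ∫sin(jπx/L)·sin(lπx/L) dx = 0; diagonal moments ∫x·sin²(jπx/L) dx = L²/4, ∫x²·sin²(jπx/L) dx = L³·(1/6 − 1/(4j²π²)); cross terms ∫x·sin(jπx/L)·sin(lπx/L) dx = 0 for j + l even and −4jlL²/(π²(j² − l²)²) for j + l odd, ∫x²·sin(jπx/L)·sin(lπx/L) dx = (−1)^(j+l)·4jlL³/(π²(j² − l²)²); higher powers the same way via product-to-sum and parts.
Normalization: ∫|φ|² dx = 20.537.
⟨x⟩ = 2.8917 and ⟨x²⟩ = 9.6677.
(Δx)² = 9.6677 − (2.8917)² = 1.3059.

1.306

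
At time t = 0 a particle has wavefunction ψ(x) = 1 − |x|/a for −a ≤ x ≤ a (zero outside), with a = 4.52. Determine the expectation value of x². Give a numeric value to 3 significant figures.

2.04

⟨x²⟩ = ∫ x²·|ψ|² dx / ∫|ψ|² dx (integrals over the domain).
ψ is even, so ∫ over [−a, a] = 2∫₀ᵃ with ψ = 1 − x/a there: ∫₀ᵃ (1 − x/a)² dx = a/3, ∫₀ᵃ x²(1 − x/a)² dx = a³/30, ∫₀ᵃ x⁴(1 − x/a)² dx = a⁵/105.
State is unnormalized: ∫|ψ|² dx = 3.0133, and ∫ψ*·x²·ψ dx = 6.1564, so ⟨x²⟩ = 6.1564 / 3.0133.
⟨x²⟩ = 2.0430.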